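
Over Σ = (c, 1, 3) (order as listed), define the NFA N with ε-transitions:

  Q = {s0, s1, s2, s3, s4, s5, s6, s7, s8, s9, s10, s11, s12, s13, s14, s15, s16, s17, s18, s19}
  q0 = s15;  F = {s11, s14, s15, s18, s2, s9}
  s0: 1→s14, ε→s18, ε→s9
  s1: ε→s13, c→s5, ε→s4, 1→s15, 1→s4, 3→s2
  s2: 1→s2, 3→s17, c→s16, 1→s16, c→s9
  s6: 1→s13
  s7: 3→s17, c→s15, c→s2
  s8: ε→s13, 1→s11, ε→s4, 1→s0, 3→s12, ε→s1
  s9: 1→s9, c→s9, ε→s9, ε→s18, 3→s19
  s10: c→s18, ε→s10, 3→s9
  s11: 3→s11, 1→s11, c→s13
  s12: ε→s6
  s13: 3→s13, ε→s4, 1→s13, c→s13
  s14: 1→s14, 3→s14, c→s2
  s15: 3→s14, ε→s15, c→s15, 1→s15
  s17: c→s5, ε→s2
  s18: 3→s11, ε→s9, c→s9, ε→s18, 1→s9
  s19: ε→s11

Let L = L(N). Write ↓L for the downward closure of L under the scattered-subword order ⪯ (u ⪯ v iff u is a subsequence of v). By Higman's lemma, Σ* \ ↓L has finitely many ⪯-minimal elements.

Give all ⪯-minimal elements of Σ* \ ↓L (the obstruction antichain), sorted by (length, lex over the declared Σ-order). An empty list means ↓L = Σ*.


Antichain: [3cc3c].

|Q|=20, |F|=6, |δ|=55 (17 ε).
min D↑ (6 st, q0=0, F={5}): 0:c→0,1→0,3→1 1:c→2,1→1,3→1 2:c→3,1→2,3→2 3:c→3,1→3,3→4 4:c→5,1→4,3→4 5:c→5,1→5,3→5 [Hopcroft].
'3cc3c': run [12, 11, 10, 8, 4, 2] end={s13,s4} rej; 5/5 single-dels accept.
1 obstructions.


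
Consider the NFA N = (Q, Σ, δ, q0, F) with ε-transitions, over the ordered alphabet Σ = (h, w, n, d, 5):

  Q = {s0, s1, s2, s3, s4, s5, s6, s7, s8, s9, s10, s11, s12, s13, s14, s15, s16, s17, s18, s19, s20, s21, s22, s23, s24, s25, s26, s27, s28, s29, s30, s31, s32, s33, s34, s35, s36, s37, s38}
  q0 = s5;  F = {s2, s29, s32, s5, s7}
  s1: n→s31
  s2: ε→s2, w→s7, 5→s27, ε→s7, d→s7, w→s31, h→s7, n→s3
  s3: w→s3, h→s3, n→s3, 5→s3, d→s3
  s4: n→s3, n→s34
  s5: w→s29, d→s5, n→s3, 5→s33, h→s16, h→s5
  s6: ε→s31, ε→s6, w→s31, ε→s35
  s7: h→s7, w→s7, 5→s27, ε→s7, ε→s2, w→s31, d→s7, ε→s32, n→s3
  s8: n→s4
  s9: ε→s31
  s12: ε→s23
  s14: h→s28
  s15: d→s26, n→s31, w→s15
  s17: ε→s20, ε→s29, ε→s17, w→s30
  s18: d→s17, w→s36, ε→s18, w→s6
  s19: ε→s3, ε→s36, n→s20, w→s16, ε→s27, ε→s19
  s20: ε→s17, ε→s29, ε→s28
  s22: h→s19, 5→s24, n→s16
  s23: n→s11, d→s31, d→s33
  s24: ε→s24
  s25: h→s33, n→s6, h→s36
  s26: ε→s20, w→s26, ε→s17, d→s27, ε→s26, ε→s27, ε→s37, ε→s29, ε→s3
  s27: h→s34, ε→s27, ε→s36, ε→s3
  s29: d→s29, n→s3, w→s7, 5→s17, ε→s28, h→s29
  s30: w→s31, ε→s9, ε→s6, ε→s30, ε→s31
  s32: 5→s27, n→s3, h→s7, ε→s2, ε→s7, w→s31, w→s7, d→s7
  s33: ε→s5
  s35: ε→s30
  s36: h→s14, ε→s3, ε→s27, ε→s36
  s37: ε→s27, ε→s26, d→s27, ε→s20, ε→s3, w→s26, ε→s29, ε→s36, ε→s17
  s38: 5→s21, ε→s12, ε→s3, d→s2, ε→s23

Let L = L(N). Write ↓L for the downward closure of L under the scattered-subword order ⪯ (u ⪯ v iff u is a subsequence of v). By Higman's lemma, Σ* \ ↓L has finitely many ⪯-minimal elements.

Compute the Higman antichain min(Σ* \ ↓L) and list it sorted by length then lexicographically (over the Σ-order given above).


A = [n, ww5].

|Q|=39, |F|=5, |δ|=121 (54 ε).
min D↑ (4 st, q0=0, F={2}): 0:h→0,w→1,n→2,d→0,5→0 1:h→1,w→3,n→2,d→1,5→1 2:h→2,w→2,n→2,d→2,5→2 3:h→3,w→3,n→2,d→3,5→2 [Hopcroft].
'n': run [20, 1] end={s3} — reject; 1/1 single-dels accept.
'ww5': |S_i|=[20, 17, 14, 6] end={s14,s27,s28,s3,s34,s36} ∉↓L; 3/3 single-dels accept.
2 minimals (antichain).


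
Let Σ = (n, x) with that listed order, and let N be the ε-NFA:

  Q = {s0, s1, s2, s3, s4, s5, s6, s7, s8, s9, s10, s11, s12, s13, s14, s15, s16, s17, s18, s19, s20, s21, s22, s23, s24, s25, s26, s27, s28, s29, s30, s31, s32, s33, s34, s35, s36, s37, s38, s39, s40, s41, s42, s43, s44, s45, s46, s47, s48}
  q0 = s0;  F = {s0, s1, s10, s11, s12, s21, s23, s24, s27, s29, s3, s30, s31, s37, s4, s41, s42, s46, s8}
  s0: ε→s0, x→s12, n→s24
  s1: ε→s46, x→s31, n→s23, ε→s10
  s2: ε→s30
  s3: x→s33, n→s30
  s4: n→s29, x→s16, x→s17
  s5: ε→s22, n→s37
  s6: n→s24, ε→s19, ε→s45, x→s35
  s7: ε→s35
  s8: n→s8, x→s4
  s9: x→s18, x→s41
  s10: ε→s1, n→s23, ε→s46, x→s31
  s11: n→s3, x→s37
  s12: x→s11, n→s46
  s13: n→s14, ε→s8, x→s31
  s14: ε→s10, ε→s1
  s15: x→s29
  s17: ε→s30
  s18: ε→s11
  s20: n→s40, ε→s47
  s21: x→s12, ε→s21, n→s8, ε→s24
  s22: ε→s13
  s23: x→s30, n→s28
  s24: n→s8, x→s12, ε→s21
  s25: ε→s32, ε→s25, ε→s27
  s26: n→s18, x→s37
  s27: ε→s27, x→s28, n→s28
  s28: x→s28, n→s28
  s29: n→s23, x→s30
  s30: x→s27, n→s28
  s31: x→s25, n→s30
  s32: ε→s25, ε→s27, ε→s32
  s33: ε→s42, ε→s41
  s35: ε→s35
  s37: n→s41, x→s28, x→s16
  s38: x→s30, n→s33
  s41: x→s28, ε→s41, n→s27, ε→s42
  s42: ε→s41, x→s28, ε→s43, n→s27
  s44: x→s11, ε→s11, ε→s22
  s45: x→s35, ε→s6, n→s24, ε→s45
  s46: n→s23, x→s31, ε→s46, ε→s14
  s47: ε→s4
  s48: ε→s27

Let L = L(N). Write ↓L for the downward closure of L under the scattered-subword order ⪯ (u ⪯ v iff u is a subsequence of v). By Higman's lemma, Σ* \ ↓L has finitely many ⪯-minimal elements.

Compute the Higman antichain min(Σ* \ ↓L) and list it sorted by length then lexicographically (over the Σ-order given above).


A = [xnnn, xxxx, nnxxn, xnxxn].

|Q|=49, |F|=19, |δ|=100 (42 ε).
min D↑ (16 st, q0=0, F={13}): 0:n→1,x→2 1:n→3,x→2 2:n→4,x→5 3:n→3,x→6 4:n→7,x→8 5:n→9,x→10 6:n→11,x→12 7:n→13,x→12 8:n→12,x→14 9:n→12,x→15 10:n→15,x→13 11:n→7,x→12 12:n→13,x→14 13:n→13,x→13 14:n→13,x→13 15:n→14,x→13 [Hopcroft].
'xnnn': N↓-sim [27, 23, 17, 4, 1] end={s28} — reject; 4/4 del acc.
'xxxx': run [27, 23, 15, 10, 2] end={s16,s28} — reject; 4/4 del acc.
'nnxxn': N↓-sim [27, 26, 21, 15, 7, 1] end={s28} ∉↓L; 5/5 deletions ∈↓L.
'xnxxn': N↓-sim [27, 23, 17, 10, 4, 1] end={s28} ∉↓L; 5/5 del acc.
4 minimals (antichain).


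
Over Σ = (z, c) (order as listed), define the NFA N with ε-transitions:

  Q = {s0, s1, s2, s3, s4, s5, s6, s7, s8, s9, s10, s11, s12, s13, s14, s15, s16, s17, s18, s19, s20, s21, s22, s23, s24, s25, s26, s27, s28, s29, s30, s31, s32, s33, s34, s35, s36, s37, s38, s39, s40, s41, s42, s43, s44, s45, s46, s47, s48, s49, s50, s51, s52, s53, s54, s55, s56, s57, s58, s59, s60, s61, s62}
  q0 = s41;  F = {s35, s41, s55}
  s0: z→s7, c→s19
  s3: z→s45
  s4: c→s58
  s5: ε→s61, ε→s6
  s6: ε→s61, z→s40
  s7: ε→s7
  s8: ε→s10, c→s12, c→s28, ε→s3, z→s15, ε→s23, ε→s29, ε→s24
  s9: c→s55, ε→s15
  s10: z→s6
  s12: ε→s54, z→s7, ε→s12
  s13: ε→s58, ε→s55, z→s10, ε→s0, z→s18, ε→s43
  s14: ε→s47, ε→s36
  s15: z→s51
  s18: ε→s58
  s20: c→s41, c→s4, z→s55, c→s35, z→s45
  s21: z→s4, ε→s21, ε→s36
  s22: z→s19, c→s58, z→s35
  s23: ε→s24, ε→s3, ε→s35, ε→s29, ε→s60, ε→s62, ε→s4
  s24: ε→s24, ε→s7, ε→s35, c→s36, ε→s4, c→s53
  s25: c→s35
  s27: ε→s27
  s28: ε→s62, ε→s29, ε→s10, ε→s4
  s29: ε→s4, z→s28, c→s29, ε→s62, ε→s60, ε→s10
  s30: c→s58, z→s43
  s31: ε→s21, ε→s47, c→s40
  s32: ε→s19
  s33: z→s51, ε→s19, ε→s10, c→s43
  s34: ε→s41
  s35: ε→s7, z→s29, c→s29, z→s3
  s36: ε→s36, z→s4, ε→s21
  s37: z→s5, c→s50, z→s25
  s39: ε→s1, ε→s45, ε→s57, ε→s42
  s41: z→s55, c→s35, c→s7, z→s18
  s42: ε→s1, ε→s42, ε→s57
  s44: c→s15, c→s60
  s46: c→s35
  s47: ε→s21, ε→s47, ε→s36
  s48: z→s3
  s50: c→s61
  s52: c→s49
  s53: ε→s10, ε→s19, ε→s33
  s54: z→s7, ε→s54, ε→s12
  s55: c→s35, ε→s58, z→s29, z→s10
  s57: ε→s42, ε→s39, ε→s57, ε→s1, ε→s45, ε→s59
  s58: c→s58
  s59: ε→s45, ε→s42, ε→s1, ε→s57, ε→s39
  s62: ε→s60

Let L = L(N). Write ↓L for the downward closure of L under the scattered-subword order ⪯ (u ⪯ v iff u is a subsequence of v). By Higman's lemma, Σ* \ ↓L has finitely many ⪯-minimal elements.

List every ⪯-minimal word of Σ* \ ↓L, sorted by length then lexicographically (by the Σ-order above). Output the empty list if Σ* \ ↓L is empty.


|Q|=63, |F|=3, |δ|=133 (78 ε).
min D↑ (4 st, q0=0, F={3}): 0:z→1,c→2 1:z→3,c→2 2:z→3,c→3 3:z→3,c→3 (ε-aug+det+¬).
'zz': |S_i|=[17, 16, 12] end={s10,s28,s29,s3,s4,s40,s45,s58,s6,s60,s61,s62} rej; 2/2 del acc.
'cz': run [17, 14, 12] end={s10,s28,s29,s3,s4,s40,s45,s58,s6,s60,s61,s62} ∉↓L; 2/2 del acc.
'cc': N↓-sim [17, 14, 10] end={s10,s28,s29,s4,s40,s58,s6,s60,s61,s62} rej; 2/2 del acc.
3 minimals (antichain).

min(Σ*\↓L) = [zz, cz, cc].


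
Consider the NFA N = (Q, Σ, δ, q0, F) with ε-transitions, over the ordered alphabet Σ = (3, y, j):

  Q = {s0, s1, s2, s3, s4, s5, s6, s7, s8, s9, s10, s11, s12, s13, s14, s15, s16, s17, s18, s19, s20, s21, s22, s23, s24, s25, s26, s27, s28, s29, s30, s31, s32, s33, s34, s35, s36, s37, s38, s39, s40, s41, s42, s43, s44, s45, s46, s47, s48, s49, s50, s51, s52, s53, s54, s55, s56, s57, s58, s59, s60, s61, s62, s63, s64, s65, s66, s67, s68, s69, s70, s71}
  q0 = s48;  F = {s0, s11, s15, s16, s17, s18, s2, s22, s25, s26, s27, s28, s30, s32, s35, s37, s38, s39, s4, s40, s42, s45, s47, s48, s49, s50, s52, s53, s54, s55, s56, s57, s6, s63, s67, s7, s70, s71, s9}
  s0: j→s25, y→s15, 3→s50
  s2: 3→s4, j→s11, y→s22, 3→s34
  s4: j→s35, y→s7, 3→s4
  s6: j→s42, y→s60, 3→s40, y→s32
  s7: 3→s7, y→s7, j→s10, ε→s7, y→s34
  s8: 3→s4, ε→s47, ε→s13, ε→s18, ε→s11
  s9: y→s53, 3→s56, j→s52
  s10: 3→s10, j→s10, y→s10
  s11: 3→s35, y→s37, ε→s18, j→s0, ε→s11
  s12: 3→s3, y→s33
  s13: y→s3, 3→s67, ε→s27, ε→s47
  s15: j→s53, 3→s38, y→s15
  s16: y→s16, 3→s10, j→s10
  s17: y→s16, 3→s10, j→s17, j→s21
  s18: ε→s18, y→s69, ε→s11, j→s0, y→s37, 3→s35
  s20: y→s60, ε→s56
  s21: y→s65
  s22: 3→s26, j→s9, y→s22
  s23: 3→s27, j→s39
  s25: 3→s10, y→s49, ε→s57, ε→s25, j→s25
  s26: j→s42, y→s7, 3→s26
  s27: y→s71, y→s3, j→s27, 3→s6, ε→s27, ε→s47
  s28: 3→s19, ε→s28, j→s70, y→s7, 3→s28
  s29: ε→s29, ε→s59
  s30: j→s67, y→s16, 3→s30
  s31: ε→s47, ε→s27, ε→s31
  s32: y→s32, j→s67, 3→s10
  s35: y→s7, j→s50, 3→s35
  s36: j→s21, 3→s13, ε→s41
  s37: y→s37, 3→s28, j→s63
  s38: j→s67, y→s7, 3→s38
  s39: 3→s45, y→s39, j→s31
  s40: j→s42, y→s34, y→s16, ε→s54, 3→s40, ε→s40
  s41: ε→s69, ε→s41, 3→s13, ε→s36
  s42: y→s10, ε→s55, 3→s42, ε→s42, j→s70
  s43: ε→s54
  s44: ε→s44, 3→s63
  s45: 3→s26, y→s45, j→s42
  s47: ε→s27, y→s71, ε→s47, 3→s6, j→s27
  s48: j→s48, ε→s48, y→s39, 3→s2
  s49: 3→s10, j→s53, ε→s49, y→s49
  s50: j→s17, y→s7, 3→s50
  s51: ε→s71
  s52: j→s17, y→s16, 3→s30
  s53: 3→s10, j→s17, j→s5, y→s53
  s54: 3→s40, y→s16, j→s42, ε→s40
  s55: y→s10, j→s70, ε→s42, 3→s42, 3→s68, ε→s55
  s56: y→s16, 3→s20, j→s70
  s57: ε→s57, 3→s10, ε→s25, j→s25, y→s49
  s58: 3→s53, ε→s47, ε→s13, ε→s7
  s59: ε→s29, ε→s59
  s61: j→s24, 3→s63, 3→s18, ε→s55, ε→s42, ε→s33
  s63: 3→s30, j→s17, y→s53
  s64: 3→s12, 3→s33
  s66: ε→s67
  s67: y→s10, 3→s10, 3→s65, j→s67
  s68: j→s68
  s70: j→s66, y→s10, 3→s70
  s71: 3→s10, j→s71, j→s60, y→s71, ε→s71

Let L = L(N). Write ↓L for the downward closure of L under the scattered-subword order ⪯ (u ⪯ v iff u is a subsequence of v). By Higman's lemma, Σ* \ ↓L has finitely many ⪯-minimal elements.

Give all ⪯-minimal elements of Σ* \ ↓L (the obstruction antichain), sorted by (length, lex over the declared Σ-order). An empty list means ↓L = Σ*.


|Q|=72, |F|=39, |δ|=204 (52 ε).
min D↑ (35 st, q0=0, F={17}): 0:3→1,y→2,j→0 1:3→3,y→4,j→5 2:3→6,y→2,j→7 3:3→3,y→8,j→9 4:3→10,y→4,j→11 5:3→9,y→12,j→13 6:3→10,y→6,j→14 7:3→15,y→16,j→7 8:3→8,y→8,j→17 9:3→9,y→8,j→18 10:3→10,y→8,j→14 11:3→19,y→20,j→21 12:3→22,y→12,j→23 13:3→18,y→24,j→25 14:3→14,y→17,j→26 15:3→27,y→28,j→14 16:3→17,y→16,j→16 17:3→17,y→17,j→17 18:3→18,y→8,j→29 19:3→19,y→30,j→26 20:3→17,y→20,j→29 21:3→31,y→30,j→29 22:3→22,y→8,j→26 23:3→31,y→20,j→29 24:3→32,y→24,j→20 25:3→17,y→33,j→25 26:3→26,y→17,j→34 27:3→27,y→30,j→14 28:3→17,y→28,j→34 29:3→17,y→30,j→29 30:3→17,y→30,j→17 31:3→31,y→30,j→34 32:3→32,y→8,j→34 33:3→17,y→33,j→20 34:3→17,y→17,j→34.
'33yj': |S_i|=[52, 45, 26, 6, 1] end={s10} — reject; 4/4 single-dels accept.
'y3jy': |S_i|=[52, 42, 24, 8, 1] end={s10} ∉↓L; 4/4 single-dels accept.
'yjy3': N↓-sim [52, 42, 30, 13, 2] end={s10,s65} — reject; 4/4 single-dels accept.
'3jjj3': N↓-sim [52, 45, 36, 23, 13, 2] end={s10,s65} — reject; 5/5 del acc.
'3yjjyj': N↓-sim [52, 45, 33, 20, 12, 3, 1] end={s10} ∉↓L; 6/6 deletions ∈↓L.
5 obstructions.

min(Σ*\↓L) = [33yj, y3jy, yjy3, 3jjj3, 3yjjyj].


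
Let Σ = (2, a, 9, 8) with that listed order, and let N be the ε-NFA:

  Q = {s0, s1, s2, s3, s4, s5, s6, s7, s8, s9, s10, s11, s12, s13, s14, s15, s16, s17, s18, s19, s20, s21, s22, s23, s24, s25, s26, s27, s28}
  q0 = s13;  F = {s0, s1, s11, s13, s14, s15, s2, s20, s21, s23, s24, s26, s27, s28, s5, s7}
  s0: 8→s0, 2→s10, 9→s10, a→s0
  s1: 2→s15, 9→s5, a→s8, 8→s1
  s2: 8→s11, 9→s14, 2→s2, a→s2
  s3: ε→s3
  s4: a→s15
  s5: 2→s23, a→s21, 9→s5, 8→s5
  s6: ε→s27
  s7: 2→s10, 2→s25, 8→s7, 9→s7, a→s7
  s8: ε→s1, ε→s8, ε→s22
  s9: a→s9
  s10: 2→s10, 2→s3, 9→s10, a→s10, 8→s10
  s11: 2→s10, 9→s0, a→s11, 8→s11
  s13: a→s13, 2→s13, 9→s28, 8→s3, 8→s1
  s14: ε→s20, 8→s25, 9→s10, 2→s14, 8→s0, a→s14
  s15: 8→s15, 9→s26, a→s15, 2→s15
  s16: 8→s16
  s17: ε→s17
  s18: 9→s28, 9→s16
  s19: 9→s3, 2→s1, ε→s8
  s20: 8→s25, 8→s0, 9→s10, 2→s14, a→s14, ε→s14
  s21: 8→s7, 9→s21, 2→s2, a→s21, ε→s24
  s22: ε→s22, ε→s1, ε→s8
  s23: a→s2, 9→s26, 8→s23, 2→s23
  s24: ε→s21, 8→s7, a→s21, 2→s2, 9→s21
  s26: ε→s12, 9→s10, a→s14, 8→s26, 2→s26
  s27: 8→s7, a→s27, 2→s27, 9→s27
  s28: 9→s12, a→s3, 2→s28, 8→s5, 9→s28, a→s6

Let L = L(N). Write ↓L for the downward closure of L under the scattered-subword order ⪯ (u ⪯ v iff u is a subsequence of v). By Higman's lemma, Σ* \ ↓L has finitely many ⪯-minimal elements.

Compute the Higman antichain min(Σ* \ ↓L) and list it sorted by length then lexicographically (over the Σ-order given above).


|Q|=29, |F|=16, |δ|=97 (15 ε).
min D↑ (15 st, q0=0, F={10}): 0:2→0,a→0,9→1,8→2 1:2→1,a→3,9→1,8→4 2:2→5,a→2,9→4,8→2 3:2→3,a→3,9→3,8→6 4:2→7,a→8,9→4,8→4 5:2→5,a→5,9→9,8→5 6:2→10,a→6,9→6,8→6 7:2→7,a→11,9→9,8→7 8:2→11,a→8,9→8,8→6 9:2→9,a→12,9→10,8→9 10:2→10,a→10,9→10,8→10 11:2→11,a→11,9→12,8→13 12:2→12,a→12,9→10,8→14 13:2→10,a→13,9→14,8→13 14:2→10,a→14,9→10,8→14.
'9a82': N↓-sim [23, 18, 13, 6, 3] end={s10,s25,s3} ∉↓L; 4/4 del acc.
'8299': |S_i|=[23, 19, 12, 8, 2] end={s10,s3} ∉↓L; 4/4 deletions ∈↓L.
2 minimals (antichain).

min(Σ*\↓L) = [9a82, 8299].


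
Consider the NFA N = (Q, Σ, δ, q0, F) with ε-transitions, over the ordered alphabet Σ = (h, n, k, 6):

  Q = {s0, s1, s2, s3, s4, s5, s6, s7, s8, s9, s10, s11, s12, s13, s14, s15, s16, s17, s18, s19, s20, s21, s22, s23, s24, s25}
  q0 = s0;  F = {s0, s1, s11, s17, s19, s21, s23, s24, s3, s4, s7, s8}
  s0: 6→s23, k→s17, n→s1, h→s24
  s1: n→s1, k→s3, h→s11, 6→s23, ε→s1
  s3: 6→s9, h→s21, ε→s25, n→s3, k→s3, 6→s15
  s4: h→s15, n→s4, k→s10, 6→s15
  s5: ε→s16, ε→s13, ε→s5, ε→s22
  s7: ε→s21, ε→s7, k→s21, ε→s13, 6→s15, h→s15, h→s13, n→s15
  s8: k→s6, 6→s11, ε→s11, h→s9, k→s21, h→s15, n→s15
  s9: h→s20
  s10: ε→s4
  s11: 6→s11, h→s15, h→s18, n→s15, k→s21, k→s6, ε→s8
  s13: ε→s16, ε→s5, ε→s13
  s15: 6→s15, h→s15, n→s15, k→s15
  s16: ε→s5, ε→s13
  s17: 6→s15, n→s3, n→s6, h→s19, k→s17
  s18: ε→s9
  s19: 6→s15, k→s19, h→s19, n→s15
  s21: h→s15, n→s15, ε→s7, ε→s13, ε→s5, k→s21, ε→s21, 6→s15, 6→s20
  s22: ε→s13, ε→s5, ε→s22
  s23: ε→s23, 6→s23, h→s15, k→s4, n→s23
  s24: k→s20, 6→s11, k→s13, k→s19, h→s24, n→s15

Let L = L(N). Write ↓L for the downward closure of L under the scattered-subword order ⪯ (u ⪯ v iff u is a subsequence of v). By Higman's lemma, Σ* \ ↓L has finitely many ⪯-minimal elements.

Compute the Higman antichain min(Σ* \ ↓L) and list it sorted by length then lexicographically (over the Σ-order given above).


min(Σ*\↓L) = [hn, k6, 6h, nhh].

|Q|=26, |F|=12, |δ|=89 (26 ε).
min D↑ (11 st, q0=0, F={5}): 0:h→1,n→2,k→3,6→4 1:h→1,n→5,k→6,6→7 2:h→7,n→2,k→8,6→4 3:h→6,n→8,k→3,6→5 4:h→5,n→4,k→9,6→4 5:h→5,n→5,k→5,6→5 6:h→6,n→5,k→6,6→5 7:h→5,n→5,k→10,6→7 8:h→10,n→8,k→8,6→5 9:h→5,n→9,k→9,6→5 10:h→5,n→5,k→10,6→5.
'hn': run [23, 15, 1] end={s15} — reject; 2/2 del acc.
'k6': run [23, 16, 3] end={s15,s20,s9} — reject; 2/2 single-dels accept.
'6h': N↓-sim [23, 16, 8] end={s13,s15,s16,s18,s20,s22,s5,s9} — reject; 2/2 del acc.
'nhh': N↓-sim [23, 19, 13, 8] end={s13,s15,s16,s18,s20,s22,s5,s9} — reject; 3/3 del acc.
4 words, ⪯-incomp.


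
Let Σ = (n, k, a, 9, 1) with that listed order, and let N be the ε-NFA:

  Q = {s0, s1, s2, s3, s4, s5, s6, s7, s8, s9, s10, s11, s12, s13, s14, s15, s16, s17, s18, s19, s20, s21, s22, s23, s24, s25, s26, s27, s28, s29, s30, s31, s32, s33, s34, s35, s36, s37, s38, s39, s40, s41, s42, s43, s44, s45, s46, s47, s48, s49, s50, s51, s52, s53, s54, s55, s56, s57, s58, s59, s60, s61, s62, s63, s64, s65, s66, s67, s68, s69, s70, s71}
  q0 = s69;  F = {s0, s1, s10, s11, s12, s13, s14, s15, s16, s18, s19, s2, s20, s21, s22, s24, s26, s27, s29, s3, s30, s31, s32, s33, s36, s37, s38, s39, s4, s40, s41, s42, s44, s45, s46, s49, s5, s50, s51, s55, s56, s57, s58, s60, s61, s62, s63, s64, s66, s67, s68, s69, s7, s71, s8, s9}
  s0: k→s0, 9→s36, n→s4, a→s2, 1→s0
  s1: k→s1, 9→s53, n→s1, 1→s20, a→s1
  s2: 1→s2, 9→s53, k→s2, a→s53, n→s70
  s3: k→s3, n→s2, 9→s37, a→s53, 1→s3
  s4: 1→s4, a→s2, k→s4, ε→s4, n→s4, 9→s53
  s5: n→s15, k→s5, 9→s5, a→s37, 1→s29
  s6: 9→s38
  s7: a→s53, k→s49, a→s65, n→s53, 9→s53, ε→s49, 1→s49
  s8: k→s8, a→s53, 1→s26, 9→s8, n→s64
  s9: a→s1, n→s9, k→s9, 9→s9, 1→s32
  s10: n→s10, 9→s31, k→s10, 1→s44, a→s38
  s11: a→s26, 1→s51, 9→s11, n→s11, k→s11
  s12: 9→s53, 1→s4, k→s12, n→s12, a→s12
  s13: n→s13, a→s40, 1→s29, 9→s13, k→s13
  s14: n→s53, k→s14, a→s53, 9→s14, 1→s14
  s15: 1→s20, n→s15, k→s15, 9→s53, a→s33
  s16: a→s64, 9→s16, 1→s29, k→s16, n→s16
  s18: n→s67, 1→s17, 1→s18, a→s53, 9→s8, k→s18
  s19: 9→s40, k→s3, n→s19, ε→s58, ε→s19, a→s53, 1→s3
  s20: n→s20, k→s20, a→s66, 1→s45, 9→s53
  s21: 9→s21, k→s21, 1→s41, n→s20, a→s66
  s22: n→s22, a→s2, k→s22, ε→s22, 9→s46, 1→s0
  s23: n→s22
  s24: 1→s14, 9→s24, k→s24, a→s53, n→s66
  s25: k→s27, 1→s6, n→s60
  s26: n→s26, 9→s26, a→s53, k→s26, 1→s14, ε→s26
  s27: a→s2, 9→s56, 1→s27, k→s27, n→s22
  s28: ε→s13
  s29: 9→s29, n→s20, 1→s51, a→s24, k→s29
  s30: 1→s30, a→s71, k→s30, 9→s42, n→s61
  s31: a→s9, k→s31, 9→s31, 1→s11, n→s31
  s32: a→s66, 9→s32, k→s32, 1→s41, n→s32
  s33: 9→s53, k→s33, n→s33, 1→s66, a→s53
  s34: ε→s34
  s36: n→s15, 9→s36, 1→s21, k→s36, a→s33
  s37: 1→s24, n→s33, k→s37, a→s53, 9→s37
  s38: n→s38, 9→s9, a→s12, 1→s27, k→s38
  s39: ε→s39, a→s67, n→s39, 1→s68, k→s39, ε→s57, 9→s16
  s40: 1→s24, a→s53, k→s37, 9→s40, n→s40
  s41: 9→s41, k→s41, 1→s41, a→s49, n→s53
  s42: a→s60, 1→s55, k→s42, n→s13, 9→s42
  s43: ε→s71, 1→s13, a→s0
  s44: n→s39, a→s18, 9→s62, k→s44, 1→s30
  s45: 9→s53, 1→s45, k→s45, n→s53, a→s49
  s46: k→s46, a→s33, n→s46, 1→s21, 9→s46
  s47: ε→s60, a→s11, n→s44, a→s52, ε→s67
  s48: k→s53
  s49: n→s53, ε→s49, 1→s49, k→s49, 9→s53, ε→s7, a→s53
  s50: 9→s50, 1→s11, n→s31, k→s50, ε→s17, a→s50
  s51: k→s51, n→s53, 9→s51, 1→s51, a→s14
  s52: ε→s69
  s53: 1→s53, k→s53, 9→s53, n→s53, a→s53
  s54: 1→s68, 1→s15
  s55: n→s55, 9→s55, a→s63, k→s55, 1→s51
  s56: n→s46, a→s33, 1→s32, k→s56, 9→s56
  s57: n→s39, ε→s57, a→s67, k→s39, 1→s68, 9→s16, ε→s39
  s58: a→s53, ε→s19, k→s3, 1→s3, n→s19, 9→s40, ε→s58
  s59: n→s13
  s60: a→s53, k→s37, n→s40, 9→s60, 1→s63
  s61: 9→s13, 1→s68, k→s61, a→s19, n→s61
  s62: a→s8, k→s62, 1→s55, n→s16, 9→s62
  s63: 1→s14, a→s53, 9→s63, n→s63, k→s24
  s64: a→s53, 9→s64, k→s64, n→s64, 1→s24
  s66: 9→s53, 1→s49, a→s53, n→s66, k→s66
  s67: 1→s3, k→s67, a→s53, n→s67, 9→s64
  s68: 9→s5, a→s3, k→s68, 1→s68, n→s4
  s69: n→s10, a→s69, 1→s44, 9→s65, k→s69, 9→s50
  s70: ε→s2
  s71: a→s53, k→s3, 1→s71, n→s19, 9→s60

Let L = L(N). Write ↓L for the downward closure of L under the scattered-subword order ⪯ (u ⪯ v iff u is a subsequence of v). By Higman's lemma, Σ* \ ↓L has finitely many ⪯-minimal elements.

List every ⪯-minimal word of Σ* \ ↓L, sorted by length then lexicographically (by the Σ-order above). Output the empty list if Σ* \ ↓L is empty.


|Q|=72, |F|=56, |δ|=324 (22 ε).
min D↑ (54 st, q0=0, F={19}): 0:n→1,k→0,a→0,9→2,1→3 1:n→1,k→1,a→4,9→5,1→3 2:n→5,k→2,a→2,9→2,1→6 3:n→7,k→3,a→8,9→9,1→10 4:n→4,k→4,a→11,9→12,1→13 5:n→5,k→5,a→12,9→5,1→6 6:n→6,k→6,a→14,9→6,1→15 7:n→7,k→7,a→16,9→17,1→18 8:n→16,k→8,a→19,9→20,1→8 9:n→17,k→9,a→20,9→9,1→21 10:n→22,k→10,a→23,9→24,1→10 11:n→11,k→11,a→11,9→19,1→25 12:n→12,k→12,a→26,9→12,1→27 13:n→28,k→13,a→29,9→30,1→13 14:n→14,k→14,a→19,9→14,1→31 15:n→19,k→15,a→31,9→15,1→15 16:n→16,k→16,a→19,9→32,1→33 17:n→17,k→17,a→32,9→17,1→34 18:n→25,k→18,a→33,9→35,1→18 19:n→19,k→19,a→19,9→19,1→19 20:n→32,k→20,a→19,9→20,1→14 21:n→21,k→21,a→36,9→21,1→15 22:n→22,k→22,a→37,9→38,1→18 23:n→37,k→33,a→19,9→39,1→23 24:n→38,k→24,a→39,9→24,1→21 25:n→25,k→25,a→29,9→19,1→25 26:n→26,k→26,a→26,9→19,1→40 27:n→27,k→27,a→41,9→27,1→42 28:n→28,k→28,a→29,9→43,1→44 29:n→29,k→29,a→19,9→19,1→29 30:n→43,k→30,a→45,9→30,1→27 31:n→19,k→31,a→19,9→31,1→31 32:n→32,k→32,a→19,9→32,1→46 33:n→29,k→33,a→19,9→47,1→33 34:n→40,k→34,a→46,9→34,1→15 35:n→48,k→35,a→47,9→35,1→34 36:n→36,k→46,a→19,9→36,1→31 37:n→37,k→33,a→19,9→49,1→33 38:n→38,k→38,a→49,9→38,1→34 39:n→49,k→47,a→19,9→39,1→36 40:n→40,k→40,a→41,9→19,1→50 41:n→41,k→41,a→19,9→19,1→51 42:n→19,k→42,a→51,9→42,1→42 43:n→43,k→43,a→45,9→43,1→52 44:n→25,k→44,a→29,9→53,1→44 45:n→45,k→45,a→19,9→19,1→41 46:n→41,k→46,a→19,9→46,1→31 47:n→45,k→47,a→19,9→47,1→46 48:n→48,k→48,a→45,9→19,1→40 49:n→49,k→47,a→19,9→49,1→46 50:n→19,k→50,a→51,9→19,1→50 51:n→19,k→51,a→19,9→19,1→51 52:n→40,k→52,a→41,9→52,1→42 53:n→48,k→53,a→45,9→53,1→52 [Hopcroft].
'1aa': |S_i|=[60, 52, 24, 2] end={s53,s65} ∉↓L; 3/3 del acc.
'naa9': N↓-sim [60, 58, 41, 13, 1] end={s53} rej; 4/4 single-dels accept.
'911n': run [60, 38, 18, 8, 1] end={s53} rej; 4/4 deletions ∈↓L.
'1n1n9': run [60, 52, 41, 24, 12, 1] end={s53} rej; 5/5 del acc.
'11akn9': run [60, 52, 46, 18, 12, 8, 1] end={s53} rej; 6/6 deletions ∈↓L.
5 minimals (antichain).

A = [1aa, naa9, 911n, 1n1n9, 11akn9].


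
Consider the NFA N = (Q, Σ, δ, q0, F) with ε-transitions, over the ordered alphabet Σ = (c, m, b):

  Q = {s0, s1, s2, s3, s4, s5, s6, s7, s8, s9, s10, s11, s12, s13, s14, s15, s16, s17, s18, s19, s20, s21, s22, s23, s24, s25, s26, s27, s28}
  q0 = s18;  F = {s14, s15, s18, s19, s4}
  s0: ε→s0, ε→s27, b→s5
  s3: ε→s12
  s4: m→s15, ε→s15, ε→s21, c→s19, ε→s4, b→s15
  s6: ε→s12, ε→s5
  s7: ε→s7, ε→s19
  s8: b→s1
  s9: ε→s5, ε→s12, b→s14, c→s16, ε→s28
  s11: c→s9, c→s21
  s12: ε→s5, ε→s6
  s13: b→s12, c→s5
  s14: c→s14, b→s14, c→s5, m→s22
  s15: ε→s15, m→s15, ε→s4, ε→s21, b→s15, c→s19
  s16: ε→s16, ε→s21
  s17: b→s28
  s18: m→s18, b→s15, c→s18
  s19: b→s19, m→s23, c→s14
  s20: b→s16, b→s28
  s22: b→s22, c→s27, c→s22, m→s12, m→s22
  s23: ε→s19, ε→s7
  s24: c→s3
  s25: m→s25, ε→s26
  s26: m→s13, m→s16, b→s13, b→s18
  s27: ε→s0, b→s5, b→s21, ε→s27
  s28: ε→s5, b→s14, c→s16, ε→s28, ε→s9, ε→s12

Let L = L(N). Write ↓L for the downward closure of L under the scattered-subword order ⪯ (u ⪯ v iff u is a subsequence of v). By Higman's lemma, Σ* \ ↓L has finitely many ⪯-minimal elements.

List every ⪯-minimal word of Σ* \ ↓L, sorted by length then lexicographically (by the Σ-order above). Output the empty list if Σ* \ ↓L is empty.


|Q|=29, |F|=5, |δ|=71 (29 ε).
min D↑ (5 st, q0=0, F={4}): 0:c→0,m→0,b→1 1:c→2,m→1,b→1 2:c→3,m→2,b→2 3:c→3,m→4,b→3 4:c→4,m→4,b→4 (ε-aug+det+¬).
'bccm': N↓-sim [14, 13, 11, 8, 7] end={s0,s12,s21,s22,s27,s5,s6} rej; 4/4 del acc.
1 obstructions.

min(Σ*\↓L) = [bccm].


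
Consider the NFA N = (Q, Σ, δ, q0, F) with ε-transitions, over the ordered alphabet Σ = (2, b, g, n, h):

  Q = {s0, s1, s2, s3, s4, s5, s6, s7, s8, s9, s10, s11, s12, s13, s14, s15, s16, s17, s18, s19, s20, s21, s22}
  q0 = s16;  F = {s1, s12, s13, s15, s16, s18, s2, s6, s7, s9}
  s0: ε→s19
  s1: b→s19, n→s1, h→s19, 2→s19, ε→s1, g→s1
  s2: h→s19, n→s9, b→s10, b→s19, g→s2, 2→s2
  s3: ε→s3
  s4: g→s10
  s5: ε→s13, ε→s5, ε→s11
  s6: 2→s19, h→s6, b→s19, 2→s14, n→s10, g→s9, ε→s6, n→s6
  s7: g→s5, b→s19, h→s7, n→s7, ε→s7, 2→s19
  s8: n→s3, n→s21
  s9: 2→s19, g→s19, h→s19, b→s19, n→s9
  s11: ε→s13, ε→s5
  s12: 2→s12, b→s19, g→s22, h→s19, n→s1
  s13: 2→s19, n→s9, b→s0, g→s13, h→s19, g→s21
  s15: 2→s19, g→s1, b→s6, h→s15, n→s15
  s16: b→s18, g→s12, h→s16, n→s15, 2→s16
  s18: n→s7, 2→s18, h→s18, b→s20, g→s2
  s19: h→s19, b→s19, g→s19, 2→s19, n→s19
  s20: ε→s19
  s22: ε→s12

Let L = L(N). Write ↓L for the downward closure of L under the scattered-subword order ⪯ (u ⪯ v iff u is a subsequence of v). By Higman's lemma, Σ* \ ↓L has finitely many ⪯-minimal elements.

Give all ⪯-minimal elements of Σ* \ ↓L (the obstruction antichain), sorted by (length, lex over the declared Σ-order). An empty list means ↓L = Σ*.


min(Σ*\↓L) = [bb, gb, gh, n2, bgng, nbgg].

|Q|=23, |F|=10, |δ|=74 (12 ε).
min D↑ (11 st, q0=0, F={4}): 0:2→0,b→1,g→2,n→3,h→0 1:2→1,b→4,g→5,n→6,h→1 2:2→2,b→4,g→2,n→7,h→4 3:2→4,b→8,g→7,n→3,h→3 4:2→4,b→4,g→4,n→4,h→4 5:2→5,b→4,g→5,n→9,h→4 6:2→4,b→4,g→10,n→6,h→6 7:2→4,b→4,g→7,n→7,h→4 8:2→4,b→4,g→9,n→8,h→8 9:2→4,b→4,g→4,n→9,h→4 10:2→4,b→4,g→10,n→9,h→4.
'bb': N↓-sim [19, 14, 4] end={s0,s10,s19,s20} — reject; 2/2 single-dels accept.
'gb': |S_i|=[19, 12, 3] end={s0,s10,s19} ∉↓L; 2/2 del acc.
'gh': |S_i|=[19, 12, 1] end={s19} ∉↓L; 2/2 deletions ∈↓L.
'n2': N↓-sim [19, 13, 2] end={s14,s19} — reject; 2/2 deletions ∈↓L.
'bgng': run [19, 14, 9, 2, 1] end={s19} — reject; 4/4 del acc.
'nbgg': run [19, 13, 6, 2, 1] end={s19} ∉↓L; 4/4 del acc.
6 obstructions.


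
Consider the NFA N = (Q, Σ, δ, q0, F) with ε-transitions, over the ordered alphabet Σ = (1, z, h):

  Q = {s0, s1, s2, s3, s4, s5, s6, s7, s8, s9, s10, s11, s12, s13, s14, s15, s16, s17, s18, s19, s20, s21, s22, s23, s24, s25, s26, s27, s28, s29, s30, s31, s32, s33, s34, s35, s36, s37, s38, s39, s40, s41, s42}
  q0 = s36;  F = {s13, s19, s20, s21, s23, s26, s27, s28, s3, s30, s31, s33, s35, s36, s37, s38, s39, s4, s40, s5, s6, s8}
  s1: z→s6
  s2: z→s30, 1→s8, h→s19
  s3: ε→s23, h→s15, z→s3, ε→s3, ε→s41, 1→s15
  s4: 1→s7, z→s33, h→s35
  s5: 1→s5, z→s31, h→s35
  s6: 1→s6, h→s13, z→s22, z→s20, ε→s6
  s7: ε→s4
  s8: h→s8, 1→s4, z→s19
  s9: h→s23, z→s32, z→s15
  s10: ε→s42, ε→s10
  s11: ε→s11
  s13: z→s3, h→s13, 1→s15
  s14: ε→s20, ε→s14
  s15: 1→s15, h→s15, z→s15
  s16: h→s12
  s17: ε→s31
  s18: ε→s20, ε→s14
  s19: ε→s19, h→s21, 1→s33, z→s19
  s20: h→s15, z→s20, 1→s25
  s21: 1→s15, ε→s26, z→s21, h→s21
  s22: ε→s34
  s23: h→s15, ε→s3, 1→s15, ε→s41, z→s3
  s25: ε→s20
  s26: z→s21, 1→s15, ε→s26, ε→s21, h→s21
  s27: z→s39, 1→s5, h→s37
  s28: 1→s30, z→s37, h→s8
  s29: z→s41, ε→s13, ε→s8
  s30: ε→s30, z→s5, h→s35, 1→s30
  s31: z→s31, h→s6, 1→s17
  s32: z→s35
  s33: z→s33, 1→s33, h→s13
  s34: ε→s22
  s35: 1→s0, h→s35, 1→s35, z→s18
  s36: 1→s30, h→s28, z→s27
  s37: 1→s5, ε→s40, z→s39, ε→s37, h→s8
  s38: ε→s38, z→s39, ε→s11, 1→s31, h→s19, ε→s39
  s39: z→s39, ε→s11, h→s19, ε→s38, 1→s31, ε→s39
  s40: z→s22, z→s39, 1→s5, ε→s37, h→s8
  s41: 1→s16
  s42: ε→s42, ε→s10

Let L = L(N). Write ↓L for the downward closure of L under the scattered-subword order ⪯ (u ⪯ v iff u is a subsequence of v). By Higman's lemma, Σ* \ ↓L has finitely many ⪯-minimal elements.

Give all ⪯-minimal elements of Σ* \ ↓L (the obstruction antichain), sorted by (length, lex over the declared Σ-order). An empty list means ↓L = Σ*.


Antichain: [1hzh, zzhh1, hhzh1].

|Q|=43, |F|=22, |δ|=119 (36 ε).
min D↑ (19 st, q0=0, F={14}): 0:1→1,z→2,h→3 1:1→1,z→4,h→5 2:1→4,z→6,h→7 3:1→1,z→7,h→8 4:1→4,z→9,h→5 5:1→5,z→10,h→5 6:1→9,z→6,h→11 7:1→4,z→6,h→8 8:1→12,z→11,h→8 9:1→9,z→9,h→13 10:1→10,z→10,h→14 11:1→15,z→11,h→16 12:1→12,z→15,h→5 13:1→13,z→10,h→17 14:1→14,z→14,h→14 15:1→15,z→15,h→17 16:1→14,z→16,h→16 17:1→14,z→18,h→17 18:1→14,z→18,h→14 (ε-aug+det+¬).
'1hzh': N↓-sim [35, 23, 16, 12, 2] end={s12,s15} — reject; 4/4 deletions ∈↓L.
'zzhh1': N↓-sim [35, 32, 23, 16, 9, 3] end={s12,s15,s16} ∉↓L; 5/5 deletions ∈↓L.
'hhzh1': N↓-sim [35, 33, 23, 17, 9, 3] end={s12,s15,s16} rej; 5/5 deletions ∈↓L.
3 words, ⪯-incomp.


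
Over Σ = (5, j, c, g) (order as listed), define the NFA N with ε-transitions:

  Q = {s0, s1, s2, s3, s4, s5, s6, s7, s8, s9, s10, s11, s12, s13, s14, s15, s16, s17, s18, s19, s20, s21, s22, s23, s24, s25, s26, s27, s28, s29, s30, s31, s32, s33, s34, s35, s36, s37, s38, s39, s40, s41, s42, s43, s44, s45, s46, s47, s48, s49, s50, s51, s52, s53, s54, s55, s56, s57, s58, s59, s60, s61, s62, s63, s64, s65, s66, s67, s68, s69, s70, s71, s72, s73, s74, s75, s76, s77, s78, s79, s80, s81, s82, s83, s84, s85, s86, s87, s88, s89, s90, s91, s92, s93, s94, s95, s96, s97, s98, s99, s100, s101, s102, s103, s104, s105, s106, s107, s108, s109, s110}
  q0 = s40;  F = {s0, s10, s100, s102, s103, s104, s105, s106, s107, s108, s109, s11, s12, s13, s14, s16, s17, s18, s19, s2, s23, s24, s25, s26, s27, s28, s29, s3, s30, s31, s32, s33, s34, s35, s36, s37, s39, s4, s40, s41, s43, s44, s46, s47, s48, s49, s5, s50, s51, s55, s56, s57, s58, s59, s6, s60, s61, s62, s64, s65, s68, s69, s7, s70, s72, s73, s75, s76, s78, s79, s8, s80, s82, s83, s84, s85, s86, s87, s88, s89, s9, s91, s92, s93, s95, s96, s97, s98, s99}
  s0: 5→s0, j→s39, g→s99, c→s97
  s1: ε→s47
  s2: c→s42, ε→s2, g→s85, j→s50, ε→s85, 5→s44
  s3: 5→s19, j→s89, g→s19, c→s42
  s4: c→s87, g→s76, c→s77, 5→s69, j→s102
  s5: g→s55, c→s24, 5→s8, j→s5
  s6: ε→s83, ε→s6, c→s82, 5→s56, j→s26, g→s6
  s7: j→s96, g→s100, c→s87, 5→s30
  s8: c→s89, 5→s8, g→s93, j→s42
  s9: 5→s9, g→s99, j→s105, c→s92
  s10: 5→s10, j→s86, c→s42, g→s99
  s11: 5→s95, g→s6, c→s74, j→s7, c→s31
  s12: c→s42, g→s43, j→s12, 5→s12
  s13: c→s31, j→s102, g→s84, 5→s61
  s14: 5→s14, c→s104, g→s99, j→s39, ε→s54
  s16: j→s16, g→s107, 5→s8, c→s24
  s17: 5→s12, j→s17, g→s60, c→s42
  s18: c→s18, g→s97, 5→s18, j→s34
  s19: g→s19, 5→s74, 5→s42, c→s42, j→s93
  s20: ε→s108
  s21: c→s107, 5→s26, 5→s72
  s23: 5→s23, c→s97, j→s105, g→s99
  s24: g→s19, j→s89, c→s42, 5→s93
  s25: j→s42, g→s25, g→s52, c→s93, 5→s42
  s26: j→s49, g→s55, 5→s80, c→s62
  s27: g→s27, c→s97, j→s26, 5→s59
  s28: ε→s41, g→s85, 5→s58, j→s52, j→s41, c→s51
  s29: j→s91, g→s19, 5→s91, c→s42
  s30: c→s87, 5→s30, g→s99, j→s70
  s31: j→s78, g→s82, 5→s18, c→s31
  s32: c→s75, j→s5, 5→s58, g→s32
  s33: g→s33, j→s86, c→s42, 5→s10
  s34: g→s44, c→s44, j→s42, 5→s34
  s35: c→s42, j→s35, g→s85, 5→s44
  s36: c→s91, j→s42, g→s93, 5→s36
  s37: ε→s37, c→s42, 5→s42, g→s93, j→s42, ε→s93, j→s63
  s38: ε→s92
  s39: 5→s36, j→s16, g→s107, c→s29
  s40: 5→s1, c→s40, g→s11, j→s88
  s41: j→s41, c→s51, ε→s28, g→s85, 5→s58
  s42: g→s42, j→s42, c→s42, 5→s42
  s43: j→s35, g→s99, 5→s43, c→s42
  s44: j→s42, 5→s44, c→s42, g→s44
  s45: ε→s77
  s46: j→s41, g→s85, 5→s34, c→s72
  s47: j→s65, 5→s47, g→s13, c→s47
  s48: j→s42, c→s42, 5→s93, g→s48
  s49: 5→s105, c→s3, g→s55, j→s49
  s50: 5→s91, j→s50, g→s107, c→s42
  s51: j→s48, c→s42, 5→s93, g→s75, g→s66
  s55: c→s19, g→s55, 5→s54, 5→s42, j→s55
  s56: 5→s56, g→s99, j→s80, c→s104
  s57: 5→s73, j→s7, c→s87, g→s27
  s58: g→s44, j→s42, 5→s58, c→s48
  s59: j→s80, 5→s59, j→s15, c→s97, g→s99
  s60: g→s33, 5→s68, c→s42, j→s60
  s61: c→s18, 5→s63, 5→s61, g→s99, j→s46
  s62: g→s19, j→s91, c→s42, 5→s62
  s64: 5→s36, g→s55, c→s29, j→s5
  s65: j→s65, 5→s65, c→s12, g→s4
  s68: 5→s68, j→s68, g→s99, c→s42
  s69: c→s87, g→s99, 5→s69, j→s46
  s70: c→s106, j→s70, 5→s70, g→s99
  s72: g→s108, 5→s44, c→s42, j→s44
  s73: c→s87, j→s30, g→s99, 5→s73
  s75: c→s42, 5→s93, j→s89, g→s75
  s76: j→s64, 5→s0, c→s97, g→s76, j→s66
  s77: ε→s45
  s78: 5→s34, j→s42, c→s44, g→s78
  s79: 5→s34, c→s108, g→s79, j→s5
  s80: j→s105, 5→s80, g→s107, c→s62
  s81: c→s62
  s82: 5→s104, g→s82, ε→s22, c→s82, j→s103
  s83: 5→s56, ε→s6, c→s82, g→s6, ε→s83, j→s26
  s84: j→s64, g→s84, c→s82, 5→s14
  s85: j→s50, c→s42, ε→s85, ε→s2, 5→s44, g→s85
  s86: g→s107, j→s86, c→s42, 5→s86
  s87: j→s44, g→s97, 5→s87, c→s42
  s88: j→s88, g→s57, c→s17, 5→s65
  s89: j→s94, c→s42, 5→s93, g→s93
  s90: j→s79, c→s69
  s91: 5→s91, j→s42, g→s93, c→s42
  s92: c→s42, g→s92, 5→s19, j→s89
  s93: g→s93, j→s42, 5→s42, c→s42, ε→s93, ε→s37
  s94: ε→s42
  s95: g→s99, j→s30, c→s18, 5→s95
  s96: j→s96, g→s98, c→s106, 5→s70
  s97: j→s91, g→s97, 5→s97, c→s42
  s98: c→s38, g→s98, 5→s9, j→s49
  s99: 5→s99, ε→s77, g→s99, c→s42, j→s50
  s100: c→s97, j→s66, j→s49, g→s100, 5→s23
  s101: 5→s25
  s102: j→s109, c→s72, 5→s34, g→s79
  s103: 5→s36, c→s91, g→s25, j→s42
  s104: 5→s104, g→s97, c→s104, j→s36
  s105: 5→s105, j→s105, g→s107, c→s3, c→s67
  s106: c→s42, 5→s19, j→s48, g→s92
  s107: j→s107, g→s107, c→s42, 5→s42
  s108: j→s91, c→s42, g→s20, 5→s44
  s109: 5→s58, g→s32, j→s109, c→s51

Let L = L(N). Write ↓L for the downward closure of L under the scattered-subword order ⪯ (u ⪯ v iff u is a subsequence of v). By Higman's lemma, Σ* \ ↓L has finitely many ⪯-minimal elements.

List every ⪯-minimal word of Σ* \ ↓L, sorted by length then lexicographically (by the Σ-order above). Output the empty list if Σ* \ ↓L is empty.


Antichain: [jcc, g5gc, gcjj, 5gj5j, ggjg5, gjjc55].

|Q|=111, |F|=89, |δ|=403 (23 ε).
min D↑ (86 st, q0=0, F={17}): 0:5→1,j→2,c→0,g→3 1:5→1,j→4,c→1,g→5 2:5→4,j→2,c→6,g→7 3:5→8,j→9,c→10,g→11 4:5→4,j→4,c→12,g→13 5:5→14,j→15,c→10,g→16 6:5→12,j→6,c→17,g→18 7:5→19,j→9,c→20,g→21 8:5→8,j→22,c→23,g→24 9:5→22,j→25,c→20,g→26 10:5→23,j→27,c→10,g→28 11:5→29,j→30,c→28,g→11 12:5→12,j→12,c→17,g→31 13:5→32,j→15,c→20,g→33 14:5→14,j→34,c→23,g→24 15:5→35,j→36,c→37,g→38 16:5→39,j→40,c→28,g→16 17:5→17,j→17,c→17,g→17 18:5→41,j→18,c→17,g→42 19:5→19,j→22,c→20,g→24 20:5→20,j→43,c→17,g→44 21:5→45,j→30,c→44,g→21 22:5→22,j→46,c→20,g→24 23:5→23,j→35,c→23,g→44 24:5→24,j→47,c→17,g→24 25:5→46,j→25,c→48,g→49 26:5→50,j→51,c→44,g→26 27:5→35,j→17,c→43,g→27 28:5→52,j→53,c→28,g→28 29:5→29,j→54,c→52,g→24 30:5→54,j→51,c→55,g→56 31:5→31,j→57,c→17,g→24 32:5→32,j→34,c→20,g→24 33:5→58,j→40,c→44,g→33 34:5→35,j→59,c→37,g→60 35:5→35,j→17,c→43,g→43 36:5→61,j→36,c→62,g→63 37:5→43,j→43,c→17,g→64 38:5→35,j→65,c→64,g→38 39:5→39,j→66,c→52,g→24 40:5→67,j→65,c→68,g→56 41:5→41,j→41,c→17,g→24 42:5→69,j→70,c→17,g→42 43:5→43,j→17,c→17,g→43 44:5→44,j→71,c→17,g→44 45:5→45,j→54,c→44,g→24 46:5→46,j→46,c→48,g→24 47:5→71,j→47,c→17,g→72 48:5→73,j→74,c→17,g→75 49:5→76,j→51,c→75,g→49 50:5→50,j→77,c→44,g→24 51:5→77,j→51,c→78,g→56 52:5→52,j→67,c→52,g→44 53:5→67,j→17,c→71,g→79 54:5→54,j→77,c→55,g→72 55:5→55,j→71,c→17,g→73 56:5→17,j→56,c→73,g→56 57:5→43,j→57,c→17,g→60 58:5→58,j→66,c→44,g→24 59:5→61,j→59,c→62,g→60 60:5→43,j→47,c→17,g→60 61:5→61,j→17,c→74,g→43 62:5→80,j→74,c→17,g→81 63:5→61,j→65,c→81,g→63 64:5→43,j→71,c→17,g→64 65:5→82,j→65,c→83,g→56 66:5→67,j→84,c→68,g→72 67:5→67,j→17,c→71,g→80 68:5→71,j→71,c→17,g→73 69:5→69,j→70,c→17,g→24 70:5→70,j→70,c→17,g→72 71:5→71,j→17,c→17,g→80 72:5→17,j→72,c→17,g→72 73:5→17,j→80,c→17,g→73 74:5→80,j→17,c→17,g→74 75:5→73,j→85,c→17,g→75 76:5→76,j→77,c→75,g→24 77:5→77,j→77,c→78,g→72 78:5→73,j→85,c→17,g→73 79:5→17,j→17,c→80,g→79 80:5→17,j→17,c→17,g→80 81:5→80,j→85,c→17,g→81 82:5→82,j→17,c→85,g→80 83:5→80,j→85,c→17,g→73 84:5→82,j→84,c→83,g→72 85:5→80,j→17,c→17,g→80 [Hopcroft].
'jcc': run [104, 87, 43, 1] end={s42} ∉↓L; 3/3 del acc.
'g5gc': |S_i|=[104, 97, 66, 24, 1] end={s42} ∉↓L; 4/4 single-dels accept.
'gcjj': run [104, 97, 40, 15, 3] end={s42,s63,s94} — reject; 4/4 del acc.
'5gj5j': N↓-sim [104, 87, 65, 45, 15, 3] end={s42,s63,s94} rej; 5/5 del acc.
'ggjg5': run [104, 97, 70, 34, 11, 3] end={s42,s54,s74} — reject; 5/5 single-dels accept.
'gjjc55': N↓-sim [104, 97, 74, 50, 18, 6, 2] end={s42,s74} ∉↓L; 6/6 deletions ∈↓L.
6 minimals (antichain).
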